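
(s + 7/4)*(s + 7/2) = s^2 + 21*s/4 + 49/8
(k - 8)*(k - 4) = k^2 - 12*k + 32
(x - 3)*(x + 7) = x^2 + 4*x - 21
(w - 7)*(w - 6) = w^2 - 13*w + 42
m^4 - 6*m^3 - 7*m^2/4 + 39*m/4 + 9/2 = (m - 6)*(m - 3/2)*(m + 1/2)*(m + 1)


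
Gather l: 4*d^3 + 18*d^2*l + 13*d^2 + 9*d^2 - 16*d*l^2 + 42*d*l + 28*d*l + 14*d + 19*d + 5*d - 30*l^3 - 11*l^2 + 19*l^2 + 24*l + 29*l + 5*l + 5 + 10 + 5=4*d^3 + 22*d^2 + 38*d - 30*l^3 + l^2*(8 - 16*d) + l*(18*d^2 + 70*d + 58) + 20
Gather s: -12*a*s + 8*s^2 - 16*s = 8*s^2 + s*(-12*a - 16)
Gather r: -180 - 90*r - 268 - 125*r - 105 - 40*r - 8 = -255*r - 561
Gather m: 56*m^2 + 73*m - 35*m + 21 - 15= 56*m^2 + 38*m + 6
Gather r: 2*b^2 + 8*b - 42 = 2*b^2 + 8*b - 42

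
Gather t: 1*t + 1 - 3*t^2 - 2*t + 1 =-3*t^2 - t + 2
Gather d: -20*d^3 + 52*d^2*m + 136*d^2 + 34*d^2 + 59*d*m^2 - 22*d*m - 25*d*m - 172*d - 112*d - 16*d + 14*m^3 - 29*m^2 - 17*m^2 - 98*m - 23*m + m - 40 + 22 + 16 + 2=-20*d^3 + d^2*(52*m + 170) + d*(59*m^2 - 47*m - 300) + 14*m^3 - 46*m^2 - 120*m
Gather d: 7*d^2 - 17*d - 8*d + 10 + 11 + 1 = 7*d^2 - 25*d + 22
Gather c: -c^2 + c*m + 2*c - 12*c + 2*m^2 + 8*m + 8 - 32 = -c^2 + c*(m - 10) + 2*m^2 + 8*m - 24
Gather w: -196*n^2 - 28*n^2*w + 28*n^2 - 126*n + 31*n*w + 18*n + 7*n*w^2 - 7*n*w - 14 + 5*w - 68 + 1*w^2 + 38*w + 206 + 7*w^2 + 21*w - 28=-168*n^2 - 108*n + w^2*(7*n + 8) + w*(-28*n^2 + 24*n + 64) + 96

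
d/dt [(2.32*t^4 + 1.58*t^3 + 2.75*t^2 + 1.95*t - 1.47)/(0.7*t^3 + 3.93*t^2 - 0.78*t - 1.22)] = (1.624*t^6 + 18.2352*t^5 - 1.1444*t^4 - 16.5164*t^3 - 12.5043*t^2 + 4.8442*t - 3.5256)/(0.49*t^6 + 5.502*t^5 + 14.3529*t^4 - 7.8388*t^3 - 8.9808*t^2 + 1.9032*t + 1.4884)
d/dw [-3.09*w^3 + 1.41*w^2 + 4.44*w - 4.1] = -9.27*w^2 + 2.82*w + 4.44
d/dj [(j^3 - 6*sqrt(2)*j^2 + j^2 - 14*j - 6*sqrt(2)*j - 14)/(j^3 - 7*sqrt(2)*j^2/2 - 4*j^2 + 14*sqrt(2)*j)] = (-10*j^4 + 5*sqrt(2)*j^4 + 56*j^3 + 80*sqrt(2)*j^3 - 448*j^2 - 118*sqrt(2)*j^2 - 196*sqrt(2)*j - 224*j + 392*sqrt(2))/(j^2*(2*j^4 - 14*sqrt(2)*j^3 - 16*j^3 + 81*j^2 + 112*sqrt(2)*j^2 - 392*j - 224*sqrt(2)*j + 784))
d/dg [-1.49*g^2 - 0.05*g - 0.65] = -2.98*g - 0.05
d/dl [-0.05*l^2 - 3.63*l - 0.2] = -0.1*l - 3.63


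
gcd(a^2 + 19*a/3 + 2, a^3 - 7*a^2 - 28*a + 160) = 1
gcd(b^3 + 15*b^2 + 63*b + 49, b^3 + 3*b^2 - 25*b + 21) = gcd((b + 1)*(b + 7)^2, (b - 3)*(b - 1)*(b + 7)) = b + 7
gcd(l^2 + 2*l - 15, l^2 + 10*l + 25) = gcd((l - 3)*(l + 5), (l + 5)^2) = l + 5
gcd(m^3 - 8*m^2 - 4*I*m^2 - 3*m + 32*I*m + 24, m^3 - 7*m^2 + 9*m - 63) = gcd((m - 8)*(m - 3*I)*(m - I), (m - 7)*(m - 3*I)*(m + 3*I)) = m - 3*I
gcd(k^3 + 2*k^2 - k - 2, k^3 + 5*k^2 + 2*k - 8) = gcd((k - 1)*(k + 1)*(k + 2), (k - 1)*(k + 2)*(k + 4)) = k^2 + k - 2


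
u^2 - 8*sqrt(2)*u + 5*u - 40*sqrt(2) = (u + 5)*(u - 8*sqrt(2))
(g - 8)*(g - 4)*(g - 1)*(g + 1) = g^4 - 12*g^3 + 31*g^2 + 12*g - 32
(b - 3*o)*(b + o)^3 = b^4 - 6*b^2*o^2 - 8*b*o^3 - 3*o^4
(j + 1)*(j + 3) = j^2 + 4*j + 3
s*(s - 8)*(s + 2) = s^3 - 6*s^2 - 16*s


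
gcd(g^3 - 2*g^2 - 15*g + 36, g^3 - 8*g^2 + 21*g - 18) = g^2 - 6*g + 9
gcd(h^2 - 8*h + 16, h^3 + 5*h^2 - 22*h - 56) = h - 4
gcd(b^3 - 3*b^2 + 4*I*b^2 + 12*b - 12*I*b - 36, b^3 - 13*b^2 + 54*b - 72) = b - 3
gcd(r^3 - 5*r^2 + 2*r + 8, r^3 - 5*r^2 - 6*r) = r + 1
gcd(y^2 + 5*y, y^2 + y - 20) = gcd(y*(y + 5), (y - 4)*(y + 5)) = y + 5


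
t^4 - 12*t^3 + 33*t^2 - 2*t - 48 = (t - 8)*(t - 3)*(t - 2)*(t + 1)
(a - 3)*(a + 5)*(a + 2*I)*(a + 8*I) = a^4 + 2*a^3 + 10*I*a^3 - 31*a^2 + 20*I*a^2 - 32*a - 150*I*a + 240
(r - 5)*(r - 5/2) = r^2 - 15*r/2 + 25/2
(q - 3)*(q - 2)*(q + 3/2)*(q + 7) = q^4 + 7*q^3/2 - 26*q^2 - 3*q/2 + 63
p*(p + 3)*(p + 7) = p^3 + 10*p^2 + 21*p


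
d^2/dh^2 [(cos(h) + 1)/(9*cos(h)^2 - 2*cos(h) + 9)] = 2*(729*(1 - cos(2*h))^2*cos(h) + 342*(1 - cos(2*h))^2 + 504*cos(h) - 208*cos(2*h) - 54*cos(3*h) - 162*cos(5*h) - 1104)/(4*cos(h) - 9*cos(2*h) - 27)^3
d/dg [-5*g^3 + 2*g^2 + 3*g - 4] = -15*g^2 + 4*g + 3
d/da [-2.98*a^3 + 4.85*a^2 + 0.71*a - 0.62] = -8.94*a^2 + 9.7*a + 0.71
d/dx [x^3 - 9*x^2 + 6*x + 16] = 3*x^2 - 18*x + 6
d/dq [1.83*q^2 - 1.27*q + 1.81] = 3.66*q - 1.27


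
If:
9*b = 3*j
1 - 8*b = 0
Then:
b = 1/8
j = 3/8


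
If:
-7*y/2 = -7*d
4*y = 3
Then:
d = 3/8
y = 3/4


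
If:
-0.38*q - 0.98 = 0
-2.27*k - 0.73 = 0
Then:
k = -0.32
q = -2.58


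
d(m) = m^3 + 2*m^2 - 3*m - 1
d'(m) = 3*m^2 + 4*m - 3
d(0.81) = -1.59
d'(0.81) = 2.21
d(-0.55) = 1.09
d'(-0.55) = -4.29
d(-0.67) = 1.61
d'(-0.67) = -4.33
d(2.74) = 26.37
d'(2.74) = 30.48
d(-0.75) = 1.95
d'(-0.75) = -4.31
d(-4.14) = -25.26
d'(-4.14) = 31.86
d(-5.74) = -107.00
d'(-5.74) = 72.88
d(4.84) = 144.71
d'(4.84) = 86.64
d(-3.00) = -1.00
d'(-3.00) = 12.00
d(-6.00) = -127.00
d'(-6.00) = 81.00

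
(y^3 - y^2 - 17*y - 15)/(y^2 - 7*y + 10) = (y^2 + 4*y + 3)/(y - 2)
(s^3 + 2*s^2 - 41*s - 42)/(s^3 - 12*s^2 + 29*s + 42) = (s + 7)/(s - 7)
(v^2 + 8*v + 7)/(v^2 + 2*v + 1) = (v + 7)/(v + 1)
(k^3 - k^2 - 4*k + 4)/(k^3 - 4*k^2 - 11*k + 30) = (k^2 + k - 2)/(k^2 - 2*k - 15)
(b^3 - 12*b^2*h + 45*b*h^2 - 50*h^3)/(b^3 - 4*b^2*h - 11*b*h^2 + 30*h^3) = (b - 5*h)/(b + 3*h)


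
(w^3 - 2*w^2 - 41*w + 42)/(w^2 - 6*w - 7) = (w^2 + 5*w - 6)/(w + 1)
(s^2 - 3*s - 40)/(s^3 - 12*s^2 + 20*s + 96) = (s + 5)/(s^2 - 4*s - 12)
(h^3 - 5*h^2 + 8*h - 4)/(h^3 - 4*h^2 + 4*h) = (h - 1)/h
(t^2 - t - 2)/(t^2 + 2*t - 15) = (t^2 - t - 2)/(t^2 + 2*t - 15)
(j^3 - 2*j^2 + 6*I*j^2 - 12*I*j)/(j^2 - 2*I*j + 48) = j*(j - 2)/(j - 8*I)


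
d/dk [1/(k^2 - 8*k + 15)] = 2*(4 - k)/(k^2 - 8*k + 15)^2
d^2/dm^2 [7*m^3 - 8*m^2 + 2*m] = 42*m - 16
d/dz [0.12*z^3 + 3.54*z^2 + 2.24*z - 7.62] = 0.36*z^2 + 7.08*z + 2.24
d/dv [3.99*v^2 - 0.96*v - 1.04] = 7.98*v - 0.96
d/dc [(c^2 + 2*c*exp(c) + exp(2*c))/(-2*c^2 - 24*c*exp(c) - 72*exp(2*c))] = 5*(c^2 + c*exp(c) - c - exp(c))*exp(c)/(c^3 + 18*c^2*exp(c) + 108*c*exp(2*c) + 216*exp(3*c))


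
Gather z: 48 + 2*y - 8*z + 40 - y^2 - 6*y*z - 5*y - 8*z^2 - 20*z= -y^2 - 3*y - 8*z^2 + z*(-6*y - 28) + 88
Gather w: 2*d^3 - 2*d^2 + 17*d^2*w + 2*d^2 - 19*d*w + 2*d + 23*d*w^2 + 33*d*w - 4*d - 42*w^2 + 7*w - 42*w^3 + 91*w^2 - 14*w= 2*d^3 - 2*d - 42*w^3 + w^2*(23*d + 49) + w*(17*d^2 + 14*d - 7)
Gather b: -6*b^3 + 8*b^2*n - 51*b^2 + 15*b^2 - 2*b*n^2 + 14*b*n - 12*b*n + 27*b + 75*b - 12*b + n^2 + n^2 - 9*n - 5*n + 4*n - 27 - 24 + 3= -6*b^3 + b^2*(8*n - 36) + b*(-2*n^2 + 2*n + 90) + 2*n^2 - 10*n - 48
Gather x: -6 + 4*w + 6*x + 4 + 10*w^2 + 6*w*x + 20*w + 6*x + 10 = 10*w^2 + 24*w + x*(6*w + 12) + 8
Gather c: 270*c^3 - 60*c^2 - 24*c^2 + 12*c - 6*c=270*c^3 - 84*c^2 + 6*c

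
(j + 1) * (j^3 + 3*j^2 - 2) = j^4 + 4*j^3 + 3*j^2 - 2*j - 2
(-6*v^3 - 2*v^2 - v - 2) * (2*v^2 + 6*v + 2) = -12*v^5 - 40*v^4 - 26*v^3 - 14*v^2 - 14*v - 4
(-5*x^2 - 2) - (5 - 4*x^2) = -x^2 - 7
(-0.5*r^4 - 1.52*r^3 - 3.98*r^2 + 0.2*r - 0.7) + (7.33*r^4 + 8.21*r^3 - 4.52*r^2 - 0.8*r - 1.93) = 6.83*r^4 + 6.69*r^3 - 8.5*r^2 - 0.6*r - 2.63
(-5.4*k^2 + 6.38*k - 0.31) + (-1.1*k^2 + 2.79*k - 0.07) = -6.5*k^2 + 9.17*k - 0.38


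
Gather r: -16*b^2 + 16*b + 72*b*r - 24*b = -16*b^2 + 72*b*r - 8*b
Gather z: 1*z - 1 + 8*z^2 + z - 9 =8*z^2 + 2*z - 10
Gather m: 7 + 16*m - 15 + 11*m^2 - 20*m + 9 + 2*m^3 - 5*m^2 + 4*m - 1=2*m^3 + 6*m^2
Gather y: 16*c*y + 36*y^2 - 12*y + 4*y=36*y^2 + y*(16*c - 8)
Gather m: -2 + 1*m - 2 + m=2*m - 4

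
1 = 1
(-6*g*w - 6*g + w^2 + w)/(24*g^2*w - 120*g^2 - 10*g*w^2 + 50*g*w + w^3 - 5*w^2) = (w + 1)/(-4*g*w + 20*g + w^2 - 5*w)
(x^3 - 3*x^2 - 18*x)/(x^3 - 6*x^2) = (x + 3)/x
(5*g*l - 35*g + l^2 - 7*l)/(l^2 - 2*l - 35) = (5*g + l)/(l + 5)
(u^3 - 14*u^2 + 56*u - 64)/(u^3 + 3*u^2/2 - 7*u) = 2*(u^2 - 12*u + 32)/(u*(2*u + 7))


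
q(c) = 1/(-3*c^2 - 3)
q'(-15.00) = 0.00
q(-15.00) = 0.00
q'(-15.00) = 0.00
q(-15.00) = 0.00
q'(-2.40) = -0.04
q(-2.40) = -0.05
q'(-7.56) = -0.00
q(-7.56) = -0.01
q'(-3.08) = -0.02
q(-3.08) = -0.03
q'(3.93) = 0.01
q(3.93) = -0.02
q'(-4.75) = -0.01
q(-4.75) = -0.01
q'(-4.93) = -0.01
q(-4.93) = -0.01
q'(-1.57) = -0.09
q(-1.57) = -0.10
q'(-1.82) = -0.07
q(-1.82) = -0.08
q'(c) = 6*c/(-3*c^2 - 3)^2 = 2*c/(3*(c^2 + 1)^2)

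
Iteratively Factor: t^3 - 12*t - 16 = (t + 2)*(t^2 - 2*t - 8) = (t - 4)*(t + 2)*(t + 2)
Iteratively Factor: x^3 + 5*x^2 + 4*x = (x)*(x^2 + 5*x + 4) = x*(x + 4)*(x + 1)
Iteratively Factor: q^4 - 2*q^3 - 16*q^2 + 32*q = (q - 4)*(q^3 + 2*q^2 - 8*q) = (q - 4)*(q + 4)*(q^2 - 2*q) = (q - 4)*(q - 2)*(q + 4)*(q)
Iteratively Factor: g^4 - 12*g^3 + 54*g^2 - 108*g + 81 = (g - 3)*(g^3 - 9*g^2 + 27*g - 27) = (g - 3)^2*(g^2 - 6*g + 9) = (g - 3)^3*(g - 3)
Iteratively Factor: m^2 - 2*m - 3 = (m + 1)*(m - 3)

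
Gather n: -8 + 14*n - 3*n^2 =-3*n^2 + 14*n - 8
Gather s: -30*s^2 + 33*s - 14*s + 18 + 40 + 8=-30*s^2 + 19*s + 66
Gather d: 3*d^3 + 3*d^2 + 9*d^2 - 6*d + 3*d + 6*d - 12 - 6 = 3*d^3 + 12*d^2 + 3*d - 18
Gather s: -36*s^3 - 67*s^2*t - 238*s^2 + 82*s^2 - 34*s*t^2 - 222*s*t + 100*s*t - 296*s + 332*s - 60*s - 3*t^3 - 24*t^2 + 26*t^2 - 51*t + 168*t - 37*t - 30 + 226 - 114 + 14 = -36*s^3 + s^2*(-67*t - 156) + s*(-34*t^2 - 122*t - 24) - 3*t^3 + 2*t^2 + 80*t + 96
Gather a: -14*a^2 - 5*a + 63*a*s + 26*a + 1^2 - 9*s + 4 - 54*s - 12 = -14*a^2 + a*(63*s + 21) - 63*s - 7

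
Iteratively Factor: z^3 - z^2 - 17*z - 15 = (z + 3)*(z^2 - 4*z - 5) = (z + 1)*(z + 3)*(z - 5)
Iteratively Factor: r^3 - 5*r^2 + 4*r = (r - 4)*(r^2 - r) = (r - 4)*(r - 1)*(r)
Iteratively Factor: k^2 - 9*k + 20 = (k - 4)*(k - 5)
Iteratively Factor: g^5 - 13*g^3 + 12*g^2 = (g + 4)*(g^4 - 4*g^3 + 3*g^2) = g*(g + 4)*(g^3 - 4*g^2 + 3*g) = g^2*(g + 4)*(g^2 - 4*g + 3) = g^2*(g - 1)*(g + 4)*(g - 3)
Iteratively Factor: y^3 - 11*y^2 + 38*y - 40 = (y - 4)*(y^2 - 7*y + 10) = (y - 4)*(y - 2)*(y - 5)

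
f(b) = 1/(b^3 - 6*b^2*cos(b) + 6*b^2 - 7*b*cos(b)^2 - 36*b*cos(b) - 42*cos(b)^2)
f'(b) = (-6*b^2*sin(b) - 3*b^2 - 14*b*sin(b)*cos(b) - 36*b*sin(b) + 12*b*cos(b) - 12*b - 84*sin(b)*cos(b) + 7*cos(b)^2 + 36*cos(b))/(b^3 - 6*b^2*cos(b) + 6*b^2 - 7*b*cos(b)^2 - 36*b*cos(b) - 42*cos(b)^2)^2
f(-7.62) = -0.01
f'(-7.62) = -0.00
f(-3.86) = -0.07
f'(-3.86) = 0.31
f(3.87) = 0.00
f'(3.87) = -0.00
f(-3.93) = -0.10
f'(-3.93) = 0.66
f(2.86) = 0.01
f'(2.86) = -0.00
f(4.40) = 0.00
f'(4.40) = 0.00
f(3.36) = 0.00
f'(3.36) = -0.00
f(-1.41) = 0.07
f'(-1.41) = -0.07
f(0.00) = -0.02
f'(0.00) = 0.02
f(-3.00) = -0.02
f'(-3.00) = 0.00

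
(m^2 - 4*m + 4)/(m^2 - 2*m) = (m - 2)/m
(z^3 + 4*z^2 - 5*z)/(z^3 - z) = (z + 5)/(z + 1)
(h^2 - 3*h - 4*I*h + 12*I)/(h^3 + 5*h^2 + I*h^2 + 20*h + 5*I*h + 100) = (h - 3)/(h^2 + 5*h*(1 + I) + 25*I)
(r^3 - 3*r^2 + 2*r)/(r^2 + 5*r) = (r^2 - 3*r + 2)/(r + 5)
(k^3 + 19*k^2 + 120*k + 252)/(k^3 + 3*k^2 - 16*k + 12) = (k^2 + 13*k + 42)/(k^2 - 3*k + 2)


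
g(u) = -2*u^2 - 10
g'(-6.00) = 24.00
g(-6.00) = -82.00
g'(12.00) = -48.00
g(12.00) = -298.00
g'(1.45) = -5.80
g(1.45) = -14.20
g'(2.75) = -11.00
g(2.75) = -25.12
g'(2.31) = -9.24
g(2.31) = -20.67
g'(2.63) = -10.52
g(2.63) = -23.83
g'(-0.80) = 3.20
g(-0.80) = -11.28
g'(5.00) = -20.00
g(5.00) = -60.00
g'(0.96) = -3.84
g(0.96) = -11.84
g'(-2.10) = 8.40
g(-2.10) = -18.82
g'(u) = -4*u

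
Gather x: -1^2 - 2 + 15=12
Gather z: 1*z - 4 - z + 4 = 0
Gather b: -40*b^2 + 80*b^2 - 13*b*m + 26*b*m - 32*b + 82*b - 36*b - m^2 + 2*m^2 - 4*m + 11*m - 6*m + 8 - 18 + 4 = 40*b^2 + b*(13*m + 14) + m^2 + m - 6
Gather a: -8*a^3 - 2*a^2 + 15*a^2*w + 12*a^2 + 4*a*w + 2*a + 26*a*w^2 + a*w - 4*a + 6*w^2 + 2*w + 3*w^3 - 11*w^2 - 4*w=-8*a^3 + a^2*(15*w + 10) + a*(26*w^2 + 5*w - 2) + 3*w^3 - 5*w^2 - 2*w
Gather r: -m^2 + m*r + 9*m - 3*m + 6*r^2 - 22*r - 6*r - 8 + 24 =-m^2 + 6*m + 6*r^2 + r*(m - 28) + 16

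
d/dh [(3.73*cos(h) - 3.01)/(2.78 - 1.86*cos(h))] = -4.7708*sin(h)/(1.86*cos(h) - 2.78)^2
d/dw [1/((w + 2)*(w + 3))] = (-2*w - 5)/(w^4 + 10*w^3 + 37*w^2 + 60*w + 36)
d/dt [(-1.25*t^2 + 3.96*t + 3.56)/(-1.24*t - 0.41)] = (1.55*t^2 + 1.025*t + 2.7908)/(1.5376*t^2 + 1.0168*t + 0.1681)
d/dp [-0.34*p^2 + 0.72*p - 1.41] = 0.72 - 0.68*p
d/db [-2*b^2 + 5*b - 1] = 5 - 4*b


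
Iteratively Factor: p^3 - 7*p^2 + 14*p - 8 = (p - 2)*(p^2 - 5*p + 4) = (p - 2)*(p - 1)*(p - 4)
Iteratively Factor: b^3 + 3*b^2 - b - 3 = (b - 1)*(b^2 + 4*b + 3) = (b - 1)*(b + 3)*(b + 1)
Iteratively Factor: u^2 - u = (u)*(u - 1)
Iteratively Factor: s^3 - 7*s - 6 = (s - 3)*(s^2 + 3*s + 2) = (s - 3)*(s + 2)*(s + 1)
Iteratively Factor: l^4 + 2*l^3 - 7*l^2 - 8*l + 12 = (l + 2)*(l^3 - 7*l + 6) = (l + 2)*(l + 3)*(l^2 - 3*l + 2) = (l - 1)*(l + 2)*(l + 3)*(l - 2)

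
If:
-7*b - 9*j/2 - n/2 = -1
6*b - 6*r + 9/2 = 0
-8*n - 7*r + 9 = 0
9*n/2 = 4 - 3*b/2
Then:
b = -121/156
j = 203/156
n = 179/156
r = -1/39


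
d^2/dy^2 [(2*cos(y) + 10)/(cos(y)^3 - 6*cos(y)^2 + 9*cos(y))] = 2*(-51*sin(y)^4/cos(y)^3 + 4*sin(y)^2 + 62 - 87/cos(y) - 120/cos(y)^2 + 141/cos(y)^3)/(cos(y) - 3)^4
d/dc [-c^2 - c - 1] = -2*c - 1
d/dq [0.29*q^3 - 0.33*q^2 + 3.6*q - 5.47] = 0.87*q^2 - 0.66*q + 3.6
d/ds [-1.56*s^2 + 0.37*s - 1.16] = 0.37 - 3.12*s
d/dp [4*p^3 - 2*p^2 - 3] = 4*p*(3*p - 1)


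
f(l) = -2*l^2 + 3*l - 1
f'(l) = 3 - 4*l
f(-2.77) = -24.66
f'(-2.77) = 14.08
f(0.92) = 0.07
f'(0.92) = -0.68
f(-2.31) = -18.60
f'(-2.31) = 12.24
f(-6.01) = -91.27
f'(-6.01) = 27.04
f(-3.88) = -42.75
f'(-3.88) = 18.52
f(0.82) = 0.12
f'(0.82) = -0.28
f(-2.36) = -19.22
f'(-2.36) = 12.44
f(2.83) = -8.53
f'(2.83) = -8.32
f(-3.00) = -28.00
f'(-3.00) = 15.00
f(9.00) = -136.00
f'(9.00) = -33.00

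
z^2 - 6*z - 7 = (z - 7)*(z + 1)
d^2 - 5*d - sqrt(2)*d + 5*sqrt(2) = (d - 5)*(d - sqrt(2))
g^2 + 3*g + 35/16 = (g + 5/4)*(g + 7/4)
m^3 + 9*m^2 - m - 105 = (m - 3)*(m + 5)*(m + 7)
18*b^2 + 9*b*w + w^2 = (3*b + w)*(6*b + w)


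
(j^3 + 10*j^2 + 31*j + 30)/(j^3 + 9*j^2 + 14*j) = (j^2 + 8*j + 15)/(j*(j + 7))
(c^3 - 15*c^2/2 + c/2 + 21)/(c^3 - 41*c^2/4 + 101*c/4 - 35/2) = 2*(2*c + 3)/(4*c - 5)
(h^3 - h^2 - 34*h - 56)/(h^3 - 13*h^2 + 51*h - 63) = (h^2 + 6*h + 8)/(h^2 - 6*h + 9)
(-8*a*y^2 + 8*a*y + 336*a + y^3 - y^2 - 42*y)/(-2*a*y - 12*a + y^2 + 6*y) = (-8*a*y + 56*a + y^2 - 7*y)/(-2*a + y)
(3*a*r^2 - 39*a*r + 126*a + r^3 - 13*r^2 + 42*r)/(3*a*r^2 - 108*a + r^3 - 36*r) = (r - 7)/(r + 6)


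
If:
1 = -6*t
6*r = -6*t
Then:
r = 1/6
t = -1/6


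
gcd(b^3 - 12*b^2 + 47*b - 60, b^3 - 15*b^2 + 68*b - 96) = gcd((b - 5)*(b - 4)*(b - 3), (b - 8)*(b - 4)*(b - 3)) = b^2 - 7*b + 12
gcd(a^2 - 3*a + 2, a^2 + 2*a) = 1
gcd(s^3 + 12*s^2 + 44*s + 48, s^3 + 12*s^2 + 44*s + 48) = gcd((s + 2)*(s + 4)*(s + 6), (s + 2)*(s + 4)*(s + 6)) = s^3 + 12*s^2 + 44*s + 48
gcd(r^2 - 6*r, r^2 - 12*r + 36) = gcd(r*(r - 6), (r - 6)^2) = r - 6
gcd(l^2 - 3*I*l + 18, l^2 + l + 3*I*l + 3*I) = l + 3*I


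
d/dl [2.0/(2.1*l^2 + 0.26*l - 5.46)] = (-8.4*l - 0.52)/(2.1*l^2 + 0.26*l - 5.46)^2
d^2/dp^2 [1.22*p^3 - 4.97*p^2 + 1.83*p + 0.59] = 7.32*p - 9.94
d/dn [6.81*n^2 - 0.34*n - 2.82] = 13.62*n - 0.34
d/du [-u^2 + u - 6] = 1 - 2*u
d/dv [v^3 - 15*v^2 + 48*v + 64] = 3*v^2 - 30*v + 48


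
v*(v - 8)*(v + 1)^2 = v^4 - 6*v^3 - 15*v^2 - 8*v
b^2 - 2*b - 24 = (b - 6)*(b + 4)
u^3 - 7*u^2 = u^2*(u - 7)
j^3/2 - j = j*(j/2 + sqrt(2)/2)*(j - sqrt(2))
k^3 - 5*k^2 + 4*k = k*(k - 4)*(k - 1)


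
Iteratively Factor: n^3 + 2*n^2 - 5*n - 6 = (n + 3)*(n^2 - n - 2) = (n - 2)*(n + 3)*(n + 1)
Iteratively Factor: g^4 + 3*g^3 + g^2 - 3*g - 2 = (g - 1)*(g^3 + 4*g^2 + 5*g + 2) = (g - 1)*(g + 1)*(g^2 + 3*g + 2) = (g - 1)*(g + 1)^2*(g + 2)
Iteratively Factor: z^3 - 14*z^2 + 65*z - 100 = (z - 5)*(z^2 - 9*z + 20) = (z - 5)*(z - 4)*(z - 5)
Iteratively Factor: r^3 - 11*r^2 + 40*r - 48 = (r - 4)*(r^2 - 7*r + 12) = (r - 4)^2*(r - 3)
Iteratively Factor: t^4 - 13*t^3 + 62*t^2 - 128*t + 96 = (t - 4)*(t^3 - 9*t^2 + 26*t - 24) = (t - 4)*(t - 3)*(t^2 - 6*t + 8) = (t - 4)^2*(t - 3)*(t - 2)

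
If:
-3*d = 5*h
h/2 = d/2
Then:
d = 0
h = 0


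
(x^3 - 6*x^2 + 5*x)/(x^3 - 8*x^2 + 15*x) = (x - 1)/(x - 3)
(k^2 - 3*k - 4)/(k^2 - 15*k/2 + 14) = 2*(k + 1)/(2*k - 7)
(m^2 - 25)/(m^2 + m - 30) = (m + 5)/(m + 6)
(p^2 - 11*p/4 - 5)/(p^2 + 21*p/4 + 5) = (p - 4)/(p + 4)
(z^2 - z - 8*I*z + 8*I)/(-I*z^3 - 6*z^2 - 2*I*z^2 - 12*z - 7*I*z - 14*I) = (I*z^2 + z*(8 - I) - 8)/(z^3 + z^2*(2 - 6*I) + z*(7 - 12*I) + 14)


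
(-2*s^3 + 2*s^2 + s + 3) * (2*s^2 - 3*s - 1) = -4*s^5 + 10*s^4 - 2*s^3 + s^2 - 10*s - 3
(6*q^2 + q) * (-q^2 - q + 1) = -6*q^4 - 7*q^3 + 5*q^2 + q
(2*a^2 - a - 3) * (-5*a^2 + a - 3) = -10*a^4 + 7*a^3 + 8*a^2 + 9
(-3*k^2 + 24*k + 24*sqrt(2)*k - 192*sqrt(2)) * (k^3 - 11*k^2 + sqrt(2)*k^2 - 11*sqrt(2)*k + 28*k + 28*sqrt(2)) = -3*k^5 + 21*sqrt(2)*k^4 + 57*k^4 - 399*sqrt(2)*k^3 - 300*k^3 - 240*k^2 + 2436*sqrt(2)*k^2 - 4704*sqrt(2)*k + 5568*k - 10752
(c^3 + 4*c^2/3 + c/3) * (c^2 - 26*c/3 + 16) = c^5 - 22*c^4/3 + 43*c^3/9 + 166*c^2/9 + 16*c/3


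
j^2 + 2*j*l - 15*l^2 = (j - 3*l)*(j + 5*l)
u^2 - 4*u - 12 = (u - 6)*(u + 2)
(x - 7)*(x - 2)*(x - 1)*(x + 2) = x^4 - 8*x^3 + 3*x^2 + 32*x - 28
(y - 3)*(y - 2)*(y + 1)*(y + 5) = y^4 + y^3 - 19*y^2 + 11*y + 30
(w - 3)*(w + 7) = w^2 + 4*w - 21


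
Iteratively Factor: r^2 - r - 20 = (r - 5)*(r + 4)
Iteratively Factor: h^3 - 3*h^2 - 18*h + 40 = (h + 4)*(h^2 - 7*h + 10) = (h - 5)*(h + 4)*(h - 2)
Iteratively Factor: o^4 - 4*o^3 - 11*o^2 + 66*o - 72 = (o - 3)*(o^3 - o^2 - 14*o + 24) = (o - 3)*(o + 4)*(o^2 - 5*o + 6) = (o - 3)^2*(o + 4)*(o - 2)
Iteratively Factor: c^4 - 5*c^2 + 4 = (c - 1)*(c^3 + c^2 - 4*c - 4) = (c - 1)*(c + 1)*(c^2 - 4) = (c - 1)*(c + 1)*(c + 2)*(c - 2)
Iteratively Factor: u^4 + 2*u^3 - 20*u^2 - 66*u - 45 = (u + 3)*(u^3 - u^2 - 17*u - 15) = (u + 3)^2*(u^2 - 4*u - 5) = (u - 5)*(u + 3)^2*(u + 1)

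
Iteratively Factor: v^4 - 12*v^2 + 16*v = (v)*(v^3 - 12*v + 16) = v*(v - 2)*(v^2 + 2*v - 8) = v*(v - 2)*(v + 4)*(v - 2)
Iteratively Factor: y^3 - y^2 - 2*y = (y + 1)*(y^2 - 2*y) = (y - 2)*(y + 1)*(y)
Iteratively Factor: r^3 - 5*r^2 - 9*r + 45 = (r - 3)*(r^2 - 2*r - 15) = (r - 5)*(r - 3)*(r + 3)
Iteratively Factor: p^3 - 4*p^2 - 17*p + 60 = (p - 3)*(p^2 - p - 20) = (p - 5)*(p - 3)*(p + 4)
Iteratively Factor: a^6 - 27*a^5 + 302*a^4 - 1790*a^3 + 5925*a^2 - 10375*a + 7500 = (a - 3)*(a^5 - 24*a^4 + 230*a^3 - 1100*a^2 + 2625*a - 2500) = (a - 4)*(a - 3)*(a^4 - 20*a^3 + 150*a^2 - 500*a + 625) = (a - 5)*(a - 4)*(a - 3)*(a^3 - 15*a^2 + 75*a - 125) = (a - 5)^2*(a - 4)*(a - 3)*(a^2 - 10*a + 25) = (a - 5)^3*(a - 4)*(a - 3)*(a - 5)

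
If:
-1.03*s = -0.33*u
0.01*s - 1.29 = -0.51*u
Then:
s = 0.81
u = 2.51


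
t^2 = t^2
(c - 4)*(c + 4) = c^2 - 16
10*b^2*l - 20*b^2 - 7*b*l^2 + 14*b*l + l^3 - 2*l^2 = (-5*b + l)*(-2*b + l)*(l - 2)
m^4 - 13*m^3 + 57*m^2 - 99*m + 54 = (m - 6)*(m - 3)^2*(m - 1)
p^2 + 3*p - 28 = (p - 4)*(p + 7)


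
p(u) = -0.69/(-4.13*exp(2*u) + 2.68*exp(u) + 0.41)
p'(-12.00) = 0.00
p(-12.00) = -1.68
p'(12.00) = 0.00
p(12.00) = 0.00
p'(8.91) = -0.00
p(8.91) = 0.00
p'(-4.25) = 0.13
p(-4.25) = -1.54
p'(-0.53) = -2.86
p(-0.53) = -1.24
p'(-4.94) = 0.07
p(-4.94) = -1.61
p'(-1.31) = 0.12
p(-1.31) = -0.83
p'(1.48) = -0.02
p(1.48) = 0.01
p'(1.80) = -0.01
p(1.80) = 0.01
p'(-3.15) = 0.26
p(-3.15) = -1.33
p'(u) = -0.69*(8.26*exp(2*u) - 2.68*exp(u))/(-4.13*exp(2*u) + 2.68*exp(u) + 0.41)^2 = (1.8492 - 5.6994*exp(u))*exp(u)/(-4.13*exp(2*u) + 2.68*exp(u) + 0.41)^2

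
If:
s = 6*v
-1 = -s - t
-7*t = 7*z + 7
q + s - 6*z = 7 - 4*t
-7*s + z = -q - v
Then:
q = 423/19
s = 66/19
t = -47/19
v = 11/19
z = 28/19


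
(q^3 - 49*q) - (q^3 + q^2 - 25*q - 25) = -q^2 - 24*q + 25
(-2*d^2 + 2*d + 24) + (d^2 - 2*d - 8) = 16 - d^2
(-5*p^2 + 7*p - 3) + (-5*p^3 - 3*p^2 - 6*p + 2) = -5*p^3 - 8*p^2 + p - 1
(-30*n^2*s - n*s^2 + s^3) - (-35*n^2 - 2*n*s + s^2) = -30*n^2*s + 35*n^2 - n*s^2 + 2*n*s + s^3 - s^2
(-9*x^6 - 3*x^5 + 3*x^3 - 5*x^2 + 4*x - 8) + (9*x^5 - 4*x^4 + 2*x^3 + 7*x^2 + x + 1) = -9*x^6 + 6*x^5 - 4*x^4 + 5*x^3 + 2*x^2 + 5*x - 7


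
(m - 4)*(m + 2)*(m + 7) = m^3 + 5*m^2 - 22*m - 56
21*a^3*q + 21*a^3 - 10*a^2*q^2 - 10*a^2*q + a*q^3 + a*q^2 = (-7*a + q)*(-3*a + q)*(a*q + a)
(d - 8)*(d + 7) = d^2 - d - 56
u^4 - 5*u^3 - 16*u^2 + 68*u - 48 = (u - 6)*(u - 2)*(u - 1)*(u + 4)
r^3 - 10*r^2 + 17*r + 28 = (r - 7)*(r - 4)*(r + 1)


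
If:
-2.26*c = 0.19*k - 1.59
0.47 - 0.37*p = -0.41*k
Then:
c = 0.799913662853443 - 0.0758687675372329*p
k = 0.902439024390244*p - 1.14634146341463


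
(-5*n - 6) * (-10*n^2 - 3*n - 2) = 50*n^3 + 75*n^2 + 28*n + 12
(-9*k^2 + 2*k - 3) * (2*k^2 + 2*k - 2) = -18*k^4 - 14*k^3 + 16*k^2 - 10*k + 6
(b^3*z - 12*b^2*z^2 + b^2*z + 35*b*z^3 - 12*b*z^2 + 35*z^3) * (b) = b^4*z - 12*b^3*z^2 + b^3*z + 35*b^2*z^3 - 12*b^2*z^2 + 35*b*z^3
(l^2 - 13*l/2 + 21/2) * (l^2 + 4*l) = l^4 - 5*l^3/2 - 31*l^2/2 + 42*l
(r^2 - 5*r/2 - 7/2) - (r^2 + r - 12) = 17/2 - 7*r/2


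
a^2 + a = a*(a + 1)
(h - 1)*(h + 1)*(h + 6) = h^3 + 6*h^2 - h - 6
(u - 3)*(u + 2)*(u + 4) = u^3 + 3*u^2 - 10*u - 24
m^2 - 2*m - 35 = (m - 7)*(m + 5)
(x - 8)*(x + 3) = x^2 - 5*x - 24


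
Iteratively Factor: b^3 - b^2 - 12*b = (b + 3)*(b^2 - 4*b) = b*(b + 3)*(b - 4)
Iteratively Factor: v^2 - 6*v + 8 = (v - 4)*(v - 2)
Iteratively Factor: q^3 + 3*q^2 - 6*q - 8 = (q - 2)*(q^2 + 5*q + 4) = (q - 2)*(q + 4)*(q + 1)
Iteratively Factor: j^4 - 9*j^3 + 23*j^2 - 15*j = (j)*(j^3 - 9*j^2 + 23*j - 15) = j*(j - 5)*(j^2 - 4*j + 3) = j*(j - 5)*(j - 1)*(j - 3)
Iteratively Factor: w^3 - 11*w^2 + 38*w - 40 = (w - 2)*(w^2 - 9*w + 20) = (w - 5)*(w - 2)*(w - 4)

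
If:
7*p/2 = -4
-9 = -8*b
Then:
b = 9/8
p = -8/7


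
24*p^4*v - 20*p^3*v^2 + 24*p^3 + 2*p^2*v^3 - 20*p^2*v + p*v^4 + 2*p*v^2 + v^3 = (-2*p + v)^2*(6*p + v)*(p*v + 1)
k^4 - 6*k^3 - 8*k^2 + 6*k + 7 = (k - 7)*(k - 1)*(k + 1)^2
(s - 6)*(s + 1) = s^2 - 5*s - 6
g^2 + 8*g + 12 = (g + 2)*(g + 6)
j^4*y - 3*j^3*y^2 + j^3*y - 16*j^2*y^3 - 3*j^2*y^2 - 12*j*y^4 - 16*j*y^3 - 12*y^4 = (j - 6*y)*(j + y)*(j + 2*y)*(j*y + y)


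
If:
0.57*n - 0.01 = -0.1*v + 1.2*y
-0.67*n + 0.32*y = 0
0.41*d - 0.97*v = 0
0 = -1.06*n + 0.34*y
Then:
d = 0.24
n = 0.00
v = 0.10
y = 0.00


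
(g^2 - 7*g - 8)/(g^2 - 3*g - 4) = (g - 8)/(g - 4)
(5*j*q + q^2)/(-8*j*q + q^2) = (5*j + q)/(-8*j + q)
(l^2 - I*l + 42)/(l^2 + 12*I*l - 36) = (l - 7*I)/(l + 6*I)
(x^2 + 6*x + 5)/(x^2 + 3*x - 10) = (x + 1)/(x - 2)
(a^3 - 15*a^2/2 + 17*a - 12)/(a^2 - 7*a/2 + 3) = a - 4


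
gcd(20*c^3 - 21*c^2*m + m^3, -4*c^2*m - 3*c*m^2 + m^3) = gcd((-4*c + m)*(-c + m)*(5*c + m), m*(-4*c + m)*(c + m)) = 4*c - m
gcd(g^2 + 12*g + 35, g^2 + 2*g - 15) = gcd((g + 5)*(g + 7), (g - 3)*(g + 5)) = g + 5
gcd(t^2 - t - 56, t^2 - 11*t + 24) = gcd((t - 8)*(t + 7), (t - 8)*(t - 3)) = t - 8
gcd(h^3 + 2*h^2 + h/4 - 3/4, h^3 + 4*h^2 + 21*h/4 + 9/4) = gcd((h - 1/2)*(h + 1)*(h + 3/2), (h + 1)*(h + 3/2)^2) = h^2 + 5*h/2 + 3/2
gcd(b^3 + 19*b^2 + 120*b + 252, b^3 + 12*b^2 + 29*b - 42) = b^2 + 13*b + 42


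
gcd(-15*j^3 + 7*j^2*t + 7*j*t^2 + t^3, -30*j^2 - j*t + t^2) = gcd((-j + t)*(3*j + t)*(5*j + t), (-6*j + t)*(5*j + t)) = 5*j + t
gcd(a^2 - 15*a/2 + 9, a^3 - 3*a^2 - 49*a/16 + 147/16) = 1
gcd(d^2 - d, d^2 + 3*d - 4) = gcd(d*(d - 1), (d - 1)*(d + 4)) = d - 1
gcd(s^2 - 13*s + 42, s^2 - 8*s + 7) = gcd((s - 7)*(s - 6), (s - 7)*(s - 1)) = s - 7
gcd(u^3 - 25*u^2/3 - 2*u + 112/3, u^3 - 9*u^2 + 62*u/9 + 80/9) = u - 8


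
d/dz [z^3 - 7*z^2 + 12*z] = 3*z^2 - 14*z + 12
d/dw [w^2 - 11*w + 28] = 2*w - 11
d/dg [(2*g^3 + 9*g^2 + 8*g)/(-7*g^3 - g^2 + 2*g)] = (61*g^2 + 120*g + 26)/(49*g^4 + 14*g^3 - 27*g^2 - 4*g + 4)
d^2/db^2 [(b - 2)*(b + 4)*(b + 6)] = 6*b + 16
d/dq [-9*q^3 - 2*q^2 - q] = -27*q^2 - 4*q - 1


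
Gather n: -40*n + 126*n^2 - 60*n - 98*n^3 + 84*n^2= -98*n^3 + 210*n^2 - 100*n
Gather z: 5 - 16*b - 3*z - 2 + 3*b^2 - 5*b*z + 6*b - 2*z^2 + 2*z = 3*b^2 - 10*b - 2*z^2 + z*(-5*b - 1) + 3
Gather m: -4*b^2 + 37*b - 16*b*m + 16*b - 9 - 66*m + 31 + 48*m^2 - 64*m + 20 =-4*b^2 + 53*b + 48*m^2 + m*(-16*b - 130) + 42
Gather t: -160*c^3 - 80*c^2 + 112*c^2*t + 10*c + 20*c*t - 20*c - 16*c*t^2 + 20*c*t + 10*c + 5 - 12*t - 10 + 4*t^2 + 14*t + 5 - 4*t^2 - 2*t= -160*c^3 - 80*c^2 - 16*c*t^2 + t*(112*c^2 + 40*c)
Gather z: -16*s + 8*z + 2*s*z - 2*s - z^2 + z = -18*s - z^2 + z*(2*s + 9)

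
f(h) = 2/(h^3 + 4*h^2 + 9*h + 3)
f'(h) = 2*(-3*h^2 - 8*h - 9)/(h^3 + 4*h^2 + 9*h + 3)^2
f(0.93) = 0.13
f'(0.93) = -0.16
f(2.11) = 0.04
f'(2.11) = -0.03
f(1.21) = 0.09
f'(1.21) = -0.10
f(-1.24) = -0.51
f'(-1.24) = -0.48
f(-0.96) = -0.70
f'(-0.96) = -1.01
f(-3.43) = -0.09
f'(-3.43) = -0.08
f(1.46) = 0.07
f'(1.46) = -0.07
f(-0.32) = 4.03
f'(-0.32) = -54.67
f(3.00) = 0.02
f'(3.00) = -0.01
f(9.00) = 0.00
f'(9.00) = 0.00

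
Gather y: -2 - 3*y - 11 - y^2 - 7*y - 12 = -y^2 - 10*y - 25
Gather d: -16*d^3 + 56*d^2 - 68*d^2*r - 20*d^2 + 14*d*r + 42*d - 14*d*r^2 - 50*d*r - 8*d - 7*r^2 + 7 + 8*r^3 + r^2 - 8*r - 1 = -16*d^3 + d^2*(36 - 68*r) + d*(-14*r^2 - 36*r + 34) + 8*r^3 - 6*r^2 - 8*r + 6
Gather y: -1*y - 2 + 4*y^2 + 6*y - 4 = 4*y^2 + 5*y - 6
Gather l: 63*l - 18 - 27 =63*l - 45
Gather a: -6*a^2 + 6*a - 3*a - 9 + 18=-6*a^2 + 3*a + 9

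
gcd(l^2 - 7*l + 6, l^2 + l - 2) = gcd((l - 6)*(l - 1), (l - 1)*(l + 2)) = l - 1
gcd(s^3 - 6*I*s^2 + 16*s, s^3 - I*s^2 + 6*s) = s^2 + 2*I*s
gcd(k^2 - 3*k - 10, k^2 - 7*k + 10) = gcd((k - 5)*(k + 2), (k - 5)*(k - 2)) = k - 5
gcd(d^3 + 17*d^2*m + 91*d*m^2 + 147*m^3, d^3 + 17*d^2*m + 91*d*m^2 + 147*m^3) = d^3 + 17*d^2*m + 91*d*m^2 + 147*m^3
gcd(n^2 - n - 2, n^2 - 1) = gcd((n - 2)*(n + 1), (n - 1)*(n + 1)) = n + 1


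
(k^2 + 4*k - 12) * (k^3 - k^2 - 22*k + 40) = k^5 + 3*k^4 - 38*k^3 - 36*k^2 + 424*k - 480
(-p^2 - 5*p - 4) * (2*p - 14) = -2*p^3 + 4*p^2 + 62*p + 56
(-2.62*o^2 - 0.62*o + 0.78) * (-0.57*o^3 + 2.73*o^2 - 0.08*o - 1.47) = 1.4934*o^5 - 6.7992*o^4 - 1.9276*o^3 + 6.0304*o^2 + 0.849*o - 1.1466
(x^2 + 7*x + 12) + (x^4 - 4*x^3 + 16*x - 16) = x^4 - 4*x^3 + x^2 + 23*x - 4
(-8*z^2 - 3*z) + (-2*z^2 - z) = -10*z^2 - 4*z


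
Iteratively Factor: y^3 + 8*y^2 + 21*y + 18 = (y + 2)*(y^2 + 6*y + 9) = (y + 2)*(y + 3)*(y + 3)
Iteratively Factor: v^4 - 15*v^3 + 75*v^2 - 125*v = (v - 5)*(v^3 - 10*v^2 + 25*v) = (v - 5)^2*(v^2 - 5*v) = v*(v - 5)^2*(v - 5)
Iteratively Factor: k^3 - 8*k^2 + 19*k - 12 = (k - 3)*(k^2 - 5*k + 4) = (k - 3)*(k - 1)*(k - 4)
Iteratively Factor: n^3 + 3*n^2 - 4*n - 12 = (n + 2)*(n^2 + n - 6) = (n + 2)*(n + 3)*(n - 2)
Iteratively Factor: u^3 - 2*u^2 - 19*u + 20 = (u - 1)*(u^2 - u - 20) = (u - 5)*(u - 1)*(u + 4)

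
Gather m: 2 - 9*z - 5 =-9*z - 3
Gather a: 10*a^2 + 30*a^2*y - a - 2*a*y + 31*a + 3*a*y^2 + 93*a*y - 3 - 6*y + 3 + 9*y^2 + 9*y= a^2*(30*y + 10) + a*(3*y^2 + 91*y + 30) + 9*y^2 + 3*y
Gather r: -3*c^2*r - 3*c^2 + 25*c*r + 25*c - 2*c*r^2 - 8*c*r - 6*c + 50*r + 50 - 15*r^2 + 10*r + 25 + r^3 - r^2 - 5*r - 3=-3*c^2 + 19*c + r^3 + r^2*(-2*c - 16) + r*(-3*c^2 + 17*c + 55) + 72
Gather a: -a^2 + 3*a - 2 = -a^2 + 3*a - 2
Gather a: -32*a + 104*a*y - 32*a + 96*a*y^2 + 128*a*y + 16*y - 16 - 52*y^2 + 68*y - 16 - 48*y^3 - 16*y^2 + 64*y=a*(96*y^2 + 232*y - 64) - 48*y^3 - 68*y^2 + 148*y - 32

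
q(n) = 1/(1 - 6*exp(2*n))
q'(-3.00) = 0.03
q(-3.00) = 1.02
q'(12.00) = 0.00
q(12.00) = 0.00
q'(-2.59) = 0.07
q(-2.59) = 1.03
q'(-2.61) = 0.07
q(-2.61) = 1.03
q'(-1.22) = 4.60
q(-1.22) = 2.10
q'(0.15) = 0.32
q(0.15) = -0.14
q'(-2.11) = 0.21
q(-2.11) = 1.10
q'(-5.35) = 0.00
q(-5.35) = 1.00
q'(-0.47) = 2.60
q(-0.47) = -0.74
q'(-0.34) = 1.46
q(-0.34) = -0.49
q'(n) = 12*exp(2*n)/(1 - 6*exp(2*n))^2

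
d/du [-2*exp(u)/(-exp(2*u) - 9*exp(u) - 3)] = 2*(3 - exp(2*u))*exp(u)/(exp(4*u) + 18*exp(3*u) + 87*exp(2*u) + 54*exp(u) + 9)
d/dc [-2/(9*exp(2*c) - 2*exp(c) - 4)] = (36*exp(c) - 4)*exp(c)/(-9*exp(2*c) + 2*exp(c) + 4)^2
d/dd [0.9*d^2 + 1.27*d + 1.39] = 1.8*d + 1.27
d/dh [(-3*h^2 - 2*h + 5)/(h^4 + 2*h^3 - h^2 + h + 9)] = (6*h^5 + 12*h^4 - 12*h^3 - 35*h^2 - 44*h - 23)/(h^8 + 4*h^7 + 2*h^6 - 2*h^5 + 23*h^4 + 34*h^3 - 17*h^2 + 18*h + 81)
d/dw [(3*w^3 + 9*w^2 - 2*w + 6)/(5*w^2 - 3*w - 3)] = (15*w^4 - 18*w^3 - 44*w^2 - 114*w + 24)/(25*w^4 - 30*w^3 - 21*w^2 + 18*w + 9)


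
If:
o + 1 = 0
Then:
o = -1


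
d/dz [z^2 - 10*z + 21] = 2*z - 10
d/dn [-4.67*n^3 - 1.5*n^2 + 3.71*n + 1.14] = -14.01*n^2 - 3.0*n + 3.71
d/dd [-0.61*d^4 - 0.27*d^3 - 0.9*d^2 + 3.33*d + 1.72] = -2.44*d^3 - 0.81*d^2 - 1.8*d + 3.33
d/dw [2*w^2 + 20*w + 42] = 4*w + 20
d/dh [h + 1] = 1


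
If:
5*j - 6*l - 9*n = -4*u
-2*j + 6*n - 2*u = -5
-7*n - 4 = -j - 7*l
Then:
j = 7*u/6 - 127/12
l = 5*u/9 - 41/18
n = 13*u/18 - 157/36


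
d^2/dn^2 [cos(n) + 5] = -cos(n)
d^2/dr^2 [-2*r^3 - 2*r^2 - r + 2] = -12*r - 4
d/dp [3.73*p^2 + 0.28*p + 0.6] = 7.46*p + 0.28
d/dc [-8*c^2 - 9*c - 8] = -16*c - 9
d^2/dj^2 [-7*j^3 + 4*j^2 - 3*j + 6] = 8 - 42*j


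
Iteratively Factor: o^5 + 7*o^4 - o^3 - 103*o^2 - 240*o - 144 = (o + 4)*(o^4 + 3*o^3 - 13*o^2 - 51*o - 36) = (o + 3)*(o + 4)*(o^3 - 13*o - 12) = (o - 4)*(o + 3)*(o + 4)*(o^2 + 4*o + 3) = (o - 4)*(o + 1)*(o + 3)*(o + 4)*(o + 3)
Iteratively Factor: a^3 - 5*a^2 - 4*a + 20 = (a - 5)*(a^2 - 4) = (a - 5)*(a + 2)*(a - 2)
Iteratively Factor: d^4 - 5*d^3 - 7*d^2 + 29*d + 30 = (d - 3)*(d^3 - 2*d^2 - 13*d - 10) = (d - 3)*(d + 1)*(d^2 - 3*d - 10) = (d - 3)*(d + 1)*(d + 2)*(d - 5)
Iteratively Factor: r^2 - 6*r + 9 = (r - 3)*(r - 3)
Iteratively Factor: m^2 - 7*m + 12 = (m - 3)*(m - 4)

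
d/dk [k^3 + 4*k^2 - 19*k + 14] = 3*k^2 + 8*k - 19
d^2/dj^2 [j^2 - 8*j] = 2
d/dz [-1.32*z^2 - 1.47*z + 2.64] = -2.64*z - 1.47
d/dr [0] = 0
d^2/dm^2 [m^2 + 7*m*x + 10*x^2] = 2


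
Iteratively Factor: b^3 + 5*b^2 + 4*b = (b + 4)*(b^2 + b) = (b + 1)*(b + 4)*(b)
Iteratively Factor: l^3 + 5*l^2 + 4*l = (l + 1)*(l^2 + 4*l) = l*(l + 1)*(l + 4)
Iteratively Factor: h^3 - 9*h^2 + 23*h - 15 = (h - 1)*(h^2 - 8*h + 15) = (h - 3)*(h - 1)*(h - 5)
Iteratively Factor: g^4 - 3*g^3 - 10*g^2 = (g - 5)*(g^3 + 2*g^2) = g*(g - 5)*(g^2 + 2*g) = g*(g - 5)*(g + 2)*(g)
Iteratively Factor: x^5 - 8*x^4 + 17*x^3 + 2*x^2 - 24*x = (x + 1)*(x^4 - 9*x^3 + 26*x^2 - 24*x) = (x - 4)*(x + 1)*(x^3 - 5*x^2 + 6*x) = (x - 4)*(x - 2)*(x + 1)*(x^2 - 3*x) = x*(x - 4)*(x - 2)*(x + 1)*(x - 3)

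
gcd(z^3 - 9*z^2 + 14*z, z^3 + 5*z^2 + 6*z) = z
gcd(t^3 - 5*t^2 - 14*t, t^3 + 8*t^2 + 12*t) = t^2 + 2*t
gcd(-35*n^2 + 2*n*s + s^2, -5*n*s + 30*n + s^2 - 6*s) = -5*n + s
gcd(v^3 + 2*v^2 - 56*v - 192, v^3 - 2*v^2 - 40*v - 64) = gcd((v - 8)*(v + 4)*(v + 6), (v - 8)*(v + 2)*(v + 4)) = v^2 - 4*v - 32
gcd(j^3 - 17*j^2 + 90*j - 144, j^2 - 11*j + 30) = j - 6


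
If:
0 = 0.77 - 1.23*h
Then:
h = 0.63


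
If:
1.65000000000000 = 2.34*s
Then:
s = 0.71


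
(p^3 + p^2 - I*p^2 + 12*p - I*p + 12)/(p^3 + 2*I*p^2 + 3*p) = (p^2 + p*(1 - 4*I) - 4*I)/(p*(p - I))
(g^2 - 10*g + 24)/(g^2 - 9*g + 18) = (g - 4)/(g - 3)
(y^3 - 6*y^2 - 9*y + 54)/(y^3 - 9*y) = (y - 6)/y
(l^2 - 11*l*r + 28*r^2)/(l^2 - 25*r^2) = (l^2 - 11*l*r + 28*r^2)/(l^2 - 25*r^2)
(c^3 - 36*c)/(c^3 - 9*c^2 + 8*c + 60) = c*(c + 6)/(c^2 - 3*c - 10)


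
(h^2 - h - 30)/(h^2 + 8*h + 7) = (h^2 - h - 30)/(h^2 + 8*h + 7)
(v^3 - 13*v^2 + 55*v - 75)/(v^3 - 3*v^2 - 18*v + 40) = (v^2 - 8*v + 15)/(v^2 + 2*v - 8)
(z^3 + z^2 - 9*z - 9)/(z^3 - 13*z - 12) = (z - 3)/(z - 4)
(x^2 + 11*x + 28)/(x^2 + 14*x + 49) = (x + 4)/(x + 7)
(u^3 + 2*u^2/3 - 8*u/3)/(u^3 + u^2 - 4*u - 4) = u*(3*u - 4)/(3*(u^2 - u - 2))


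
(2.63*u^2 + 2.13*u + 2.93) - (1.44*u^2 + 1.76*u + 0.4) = 1.19*u^2 + 0.37*u + 2.53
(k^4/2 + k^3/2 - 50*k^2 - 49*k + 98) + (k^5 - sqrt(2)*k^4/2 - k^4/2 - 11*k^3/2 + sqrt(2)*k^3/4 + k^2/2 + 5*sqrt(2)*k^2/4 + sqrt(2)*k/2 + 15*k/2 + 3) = k^5 - sqrt(2)*k^4/2 - 5*k^3 + sqrt(2)*k^3/4 - 99*k^2/2 + 5*sqrt(2)*k^2/4 - 83*k/2 + sqrt(2)*k/2 + 101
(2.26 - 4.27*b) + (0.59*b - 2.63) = -3.68*b - 0.37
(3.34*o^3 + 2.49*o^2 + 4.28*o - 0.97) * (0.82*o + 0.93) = 2.7388*o^4 + 5.148*o^3 + 5.8253*o^2 + 3.185*o - 0.9021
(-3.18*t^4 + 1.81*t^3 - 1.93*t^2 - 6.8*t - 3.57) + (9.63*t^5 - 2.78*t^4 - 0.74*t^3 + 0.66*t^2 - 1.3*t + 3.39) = 9.63*t^5 - 5.96*t^4 + 1.07*t^3 - 1.27*t^2 - 8.1*t - 0.18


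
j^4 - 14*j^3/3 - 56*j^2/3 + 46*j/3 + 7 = (j - 7)*(j - 1)*(j + 1/3)*(j + 3)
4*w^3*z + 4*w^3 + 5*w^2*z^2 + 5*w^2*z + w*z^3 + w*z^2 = (w + z)*(4*w + z)*(w*z + w)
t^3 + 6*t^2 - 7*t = t*(t - 1)*(t + 7)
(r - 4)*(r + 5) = r^2 + r - 20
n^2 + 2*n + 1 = (n + 1)^2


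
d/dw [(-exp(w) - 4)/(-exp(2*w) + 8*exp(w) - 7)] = (-2*(exp(w) - 4)*(exp(w) + 4) + exp(2*w) - 8*exp(w) + 7)*exp(w)/(exp(2*w) - 8*exp(w) + 7)^2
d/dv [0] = 0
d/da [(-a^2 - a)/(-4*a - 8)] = (a^2 + 4*a + 2)/(4*(a^2 + 4*a + 4))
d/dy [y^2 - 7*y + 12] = 2*y - 7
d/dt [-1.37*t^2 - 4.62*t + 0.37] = -2.74*t - 4.62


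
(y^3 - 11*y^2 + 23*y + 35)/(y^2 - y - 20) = (y^2 - 6*y - 7)/(y + 4)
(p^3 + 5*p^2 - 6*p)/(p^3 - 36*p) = (p - 1)/(p - 6)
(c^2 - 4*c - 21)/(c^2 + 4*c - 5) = (c^2 - 4*c - 21)/(c^2 + 4*c - 5)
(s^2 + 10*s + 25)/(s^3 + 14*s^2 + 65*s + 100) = 1/(s + 4)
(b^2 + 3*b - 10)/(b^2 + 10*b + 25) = (b - 2)/(b + 5)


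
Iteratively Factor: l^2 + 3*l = (l + 3)*(l)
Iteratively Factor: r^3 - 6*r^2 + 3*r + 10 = (r + 1)*(r^2 - 7*r + 10) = (r - 2)*(r + 1)*(r - 5)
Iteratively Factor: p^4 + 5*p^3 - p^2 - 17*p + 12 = (p - 1)*(p^3 + 6*p^2 + 5*p - 12) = (p - 1)*(p + 4)*(p^2 + 2*p - 3) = (p - 1)*(p + 3)*(p + 4)*(p - 1)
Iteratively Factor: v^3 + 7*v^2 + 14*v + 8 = (v + 2)*(v^2 + 5*v + 4) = (v + 2)*(v + 4)*(v + 1)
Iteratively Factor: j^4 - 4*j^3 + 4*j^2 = (j - 2)*(j^3 - 2*j^2) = j*(j - 2)*(j^2 - 2*j) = j^2*(j - 2)*(j - 2)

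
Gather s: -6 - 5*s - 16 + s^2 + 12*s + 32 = s^2 + 7*s + 10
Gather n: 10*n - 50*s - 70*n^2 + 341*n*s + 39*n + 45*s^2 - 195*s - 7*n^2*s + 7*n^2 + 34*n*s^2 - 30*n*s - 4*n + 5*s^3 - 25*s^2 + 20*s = n^2*(-7*s - 63) + n*(34*s^2 + 311*s + 45) + 5*s^3 + 20*s^2 - 225*s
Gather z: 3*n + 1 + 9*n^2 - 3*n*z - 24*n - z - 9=9*n^2 - 21*n + z*(-3*n - 1) - 8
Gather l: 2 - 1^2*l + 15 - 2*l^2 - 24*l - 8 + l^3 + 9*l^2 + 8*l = l^3 + 7*l^2 - 17*l + 9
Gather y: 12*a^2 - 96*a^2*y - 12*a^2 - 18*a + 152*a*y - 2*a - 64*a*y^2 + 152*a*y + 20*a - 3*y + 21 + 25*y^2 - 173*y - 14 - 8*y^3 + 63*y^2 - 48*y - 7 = -8*y^3 + y^2*(88 - 64*a) + y*(-96*a^2 + 304*a - 224)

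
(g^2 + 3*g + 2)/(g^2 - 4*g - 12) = (g + 1)/(g - 6)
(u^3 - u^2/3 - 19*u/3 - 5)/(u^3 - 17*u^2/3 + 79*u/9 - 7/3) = 3*(3*u^2 + 8*u + 5)/(9*u^2 - 24*u + 7)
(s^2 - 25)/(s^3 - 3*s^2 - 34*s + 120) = (s + 5)/(s^2 + 2*s - 24)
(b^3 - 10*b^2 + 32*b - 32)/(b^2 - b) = (b^3 - 10*b^2 + 32*b - 32)/(b*(b - 1))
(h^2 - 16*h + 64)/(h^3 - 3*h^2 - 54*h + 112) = (h - 8)/(h^2 + 5*h - 14)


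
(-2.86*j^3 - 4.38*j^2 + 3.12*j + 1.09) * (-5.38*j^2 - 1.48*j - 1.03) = 15.3868*j^5 + 27.7972*j^4 - 7.3574*j^3 - 5.9704*j^2 - 4.8268*j - 1.1227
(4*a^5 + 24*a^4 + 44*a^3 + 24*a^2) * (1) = 4*a^5 + 24*a^4 + 44*a^3 + 24*a^2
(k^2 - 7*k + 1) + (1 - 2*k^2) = -k^2 - 7*k + 2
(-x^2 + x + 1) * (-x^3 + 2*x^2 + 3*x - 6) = x^5 - 3*x^4 - 2*x^3 + 11*x^2 - 3*x - 6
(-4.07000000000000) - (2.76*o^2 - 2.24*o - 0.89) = -2.76*o^2 + 2.24*o - 3.18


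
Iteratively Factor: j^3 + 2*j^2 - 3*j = (j + 3)*(j^2 - j) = (j - 1)*(j + 3)*(j)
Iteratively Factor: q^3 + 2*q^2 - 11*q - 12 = (q + 1)*(q^2 + q - 12) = (q + 1)*(q + 4)*(q - 3)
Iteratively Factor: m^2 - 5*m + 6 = (m - 2)*(m - 3)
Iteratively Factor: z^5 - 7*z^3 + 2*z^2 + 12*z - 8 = (z + 2)*(z^4 - 2*z^3 - 3*z^2 + 8*z - 4) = (z - 1)*(z + 2)*(z^3 - z^2 - 4*z + 4) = (z - 2)*(z - 1)*(z + 2)*(z^2 + z - 2) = (z - 2)*(z - 1)^2*(z + 2)*(z + 2)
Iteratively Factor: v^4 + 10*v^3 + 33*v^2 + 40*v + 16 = (v + 1)*(v^3 + 9*v^2 + 24*v + 16) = (v + 1)*(v + 4)*(v^2 + 5*v + 4) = (v + 1)*(v + 4)^2*(v + 1)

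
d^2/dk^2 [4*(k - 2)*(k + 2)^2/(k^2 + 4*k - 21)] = 200*(k^3 - 6*k^2 + 39*k + 10)/(k^6 + 12*k^5 - 15*k^4 - 440*k^3 + 315*k^2 + 5292*k - 9261)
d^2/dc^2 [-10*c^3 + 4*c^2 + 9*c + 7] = 8 - 60*c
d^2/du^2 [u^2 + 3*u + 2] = 2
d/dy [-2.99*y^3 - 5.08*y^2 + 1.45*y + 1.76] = -8.97*y^2 - 10.16*y + 1.45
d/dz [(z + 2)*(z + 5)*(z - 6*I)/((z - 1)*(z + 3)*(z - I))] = (z^4*(-5 + 5*I) + z^3*(-26 + 80*I) + z^2*(-11 + 287*I) + z*(156 + 282*I) + 246 - 150*I)/(z^6 + z^5*(4 - 2*I) + z^4*(-3 - 8*I) + z^3*(-16 + 4*I) + z^2*(11 + 24*I) + z*(12 - 18*I) - 9)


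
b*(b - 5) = b^2 - 5*b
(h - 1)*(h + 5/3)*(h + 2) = h^3 + 8*h^2/3 - h/3 - 10/3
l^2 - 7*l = l*(l - 7)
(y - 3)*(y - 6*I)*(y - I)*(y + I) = y^4 - 3*y^3 - 6*I*y^3 + y^2 + 18*I*y^2 - 3*y - 6*I*y + 18*I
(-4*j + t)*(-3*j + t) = 12*j^2 - 7*j*t + t^2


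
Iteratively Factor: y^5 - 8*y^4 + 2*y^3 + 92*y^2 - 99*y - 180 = (y + 3)*(y^4 - 11*y^3 + 35*y^2 - 13*y - 60) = (y - 3)*(y + 3)*(y^3 - 8*y^2 + 11*y + 20) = (y - 3)*(y + 1)*(y + 3)*(y^2 - 9*y + 20) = (y - 5)*(y - 3)*(y + 1)*(y + 3)*(y - 4)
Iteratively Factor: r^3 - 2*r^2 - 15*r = (r + 3)*(r^2 - 5*r) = r*(r + 3)*(r - 5)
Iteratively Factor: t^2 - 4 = (t - 2)*(t + 2)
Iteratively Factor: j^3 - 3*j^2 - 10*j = (j + 2)*(j^2 - 5*j) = j*(j + 2)*(j - 5)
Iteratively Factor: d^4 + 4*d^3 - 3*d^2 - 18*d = (d + 3)*(d^3 + d^2 - 6*d) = (d - 2)*(d + 3)*(d^2 + 3*d) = d*(d - 2)*(d + 3)*(d + 3)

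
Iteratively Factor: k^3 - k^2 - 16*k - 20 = (k + 2)*(k^2 - 3*k - 10) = (k + 2)^2*(k - 5)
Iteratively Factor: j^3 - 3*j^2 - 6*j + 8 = (j - 4)*(j^2 + j - 2) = (j - 4)*(j + 2)*(j - 1)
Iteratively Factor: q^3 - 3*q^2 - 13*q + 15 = (q - 1)*(q^2 - 2*q - 15) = (q - 5)*(q - 1)*(q + 3)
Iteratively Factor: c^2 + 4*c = (c + 4)*(c)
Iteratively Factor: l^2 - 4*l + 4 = (l - 2)*(l - 2)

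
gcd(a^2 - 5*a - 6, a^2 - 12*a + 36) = a - 6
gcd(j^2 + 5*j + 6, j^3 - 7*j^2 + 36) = j + 2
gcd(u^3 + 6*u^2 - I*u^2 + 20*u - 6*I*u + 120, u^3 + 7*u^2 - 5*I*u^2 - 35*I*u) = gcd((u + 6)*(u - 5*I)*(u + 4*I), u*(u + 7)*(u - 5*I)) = u - 5*I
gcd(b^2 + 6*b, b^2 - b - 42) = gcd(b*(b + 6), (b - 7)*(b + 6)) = b + 6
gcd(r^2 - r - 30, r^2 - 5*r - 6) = r - 6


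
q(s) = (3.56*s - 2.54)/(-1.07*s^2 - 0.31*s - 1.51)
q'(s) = (2.14*s + 0.31)*(3.56*s - 2.54)/(-1.07*s^2 - 0.31*s - 1.51)^2 + 3.56/(-1.07*s^2 - 0.31*s - 1.51)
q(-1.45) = 2.33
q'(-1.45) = 0.89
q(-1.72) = 2.09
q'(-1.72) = 0.84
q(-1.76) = 2.06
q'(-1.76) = 0.83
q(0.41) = 0.59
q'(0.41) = -2.35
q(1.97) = -0.71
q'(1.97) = -0.05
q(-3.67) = 1.06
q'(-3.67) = 0.30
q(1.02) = -0.37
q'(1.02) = -0.90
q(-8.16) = 0.45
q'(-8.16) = 0.06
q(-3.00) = 1.29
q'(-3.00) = 0.43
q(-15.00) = 0.24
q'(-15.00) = 0.02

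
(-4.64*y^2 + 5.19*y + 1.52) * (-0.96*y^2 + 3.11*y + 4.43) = 4.4544*y^4 - 19.4128*y^3 - 5.87349999999999*y^2 + 27.7189*y + 6.7336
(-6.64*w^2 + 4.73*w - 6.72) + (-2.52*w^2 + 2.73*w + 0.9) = -9.16*w^2 + 7.46*w - 5.82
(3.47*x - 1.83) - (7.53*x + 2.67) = -4.06*x - 4.5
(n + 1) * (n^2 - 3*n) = n^3 - 2*n^2 - 3*n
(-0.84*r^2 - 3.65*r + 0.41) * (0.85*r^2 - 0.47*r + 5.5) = -0.714*r^4 - 2.7077*r^3 - 2.556*r^2 - 20.2677*r + 2.255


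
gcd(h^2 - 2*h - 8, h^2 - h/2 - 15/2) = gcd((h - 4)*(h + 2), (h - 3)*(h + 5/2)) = 1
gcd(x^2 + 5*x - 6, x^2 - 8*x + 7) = x - 1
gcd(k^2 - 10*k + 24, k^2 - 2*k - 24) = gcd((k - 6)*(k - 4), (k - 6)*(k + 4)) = k - 6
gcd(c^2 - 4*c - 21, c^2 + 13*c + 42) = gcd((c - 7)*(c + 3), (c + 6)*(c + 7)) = 1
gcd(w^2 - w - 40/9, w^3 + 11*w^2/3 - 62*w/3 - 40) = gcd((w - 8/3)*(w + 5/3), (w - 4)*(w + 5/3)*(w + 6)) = w + 5/3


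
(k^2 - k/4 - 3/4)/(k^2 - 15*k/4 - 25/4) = (-4*k^2 + k + 3)/(-4*k^2 + 15*k + 25)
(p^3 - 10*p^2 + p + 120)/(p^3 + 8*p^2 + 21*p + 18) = (p^2 - 13*p + 40)/(p^2 + 5*p + 6)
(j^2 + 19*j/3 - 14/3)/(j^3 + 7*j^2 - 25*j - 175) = (j - 2/3)/(j^2 - 25)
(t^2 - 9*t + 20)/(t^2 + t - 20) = (t - 5)/(t + 5)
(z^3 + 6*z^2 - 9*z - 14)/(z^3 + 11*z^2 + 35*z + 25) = (z^2 + 5*z - 14)/(z^2 + 10*z + 25)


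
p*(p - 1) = p^2 - p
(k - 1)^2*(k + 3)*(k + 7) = k^4 + 8*k^3 + 2*k^2 - 32*k + 21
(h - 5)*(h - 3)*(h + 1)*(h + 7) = h^4 - 42*h^2 + 64*h + 105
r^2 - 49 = (r - 7)*(r + 7)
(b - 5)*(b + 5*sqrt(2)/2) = b^2 - 5*b + 5*sqrt(2)*b/2 - 25*sqrt(2)/2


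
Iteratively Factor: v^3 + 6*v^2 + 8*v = (v + 2)*(v^2 + 4*v) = (v + 2)*(v + 4)*(v)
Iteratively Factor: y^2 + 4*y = (y + 4)*(y)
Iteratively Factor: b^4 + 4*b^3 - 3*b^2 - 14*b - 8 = (b - 2)*(b^3 + 6*b^2 + 9*b + 4) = (b - 2)*(b + 1)*(b^2 + 5*b + 4) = (b - 2)*(b + 1)^2*(b + 4)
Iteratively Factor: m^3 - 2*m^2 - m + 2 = (m - 2)*(m^2 - 1) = (m - 2)*(m - 1)*(m + 1)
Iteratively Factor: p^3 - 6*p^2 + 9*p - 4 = (p - 1)*(p^2 - 5*p + 4) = (p - 1)^2*(p - 4)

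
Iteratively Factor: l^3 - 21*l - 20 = (l - 5)*(l^2 + 5*l + 4) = (l - 5)*(l + 1)*(l + 4)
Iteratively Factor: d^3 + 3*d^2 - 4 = (d - 1)*(d^2 + 4*d + 4) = (d - 1)*(d + 2)*(d + 2)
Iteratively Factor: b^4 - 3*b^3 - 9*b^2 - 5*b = (b - 5)*(b^3 + 2*b^2 + b) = (b - 5)*(b + 1)*(b^2 + b) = b*(b - 5)*(b + 1)*(b + 1)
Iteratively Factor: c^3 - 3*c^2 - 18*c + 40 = (c - 2)*(c^2 - c - 20) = (c - 5)*(c - 2)*(c + 4)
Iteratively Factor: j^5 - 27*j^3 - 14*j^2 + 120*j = (j - 5)*(j^4 + 5*j^3 - 2*j^2 - 24*j) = (j - 5)*(j + 3)*(j^3 + 2*j^2 - 8*j) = j*(j - 5)*(j + 3)*(j^2 + 2*j - 8) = j*(j - 5)*(j + 3)*(j + 4)*(j - 2)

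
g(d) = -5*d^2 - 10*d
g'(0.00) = -10.00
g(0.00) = 0.00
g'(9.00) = -100.00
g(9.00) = -495.00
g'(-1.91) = 9.10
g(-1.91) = 0.86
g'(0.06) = -10.60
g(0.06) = -0.62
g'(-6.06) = 50.60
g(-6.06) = -123.02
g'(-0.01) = -9.90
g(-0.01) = 0.10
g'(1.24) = -22.40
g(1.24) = -20.09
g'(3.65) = -46.50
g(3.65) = -103.11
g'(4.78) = -57.80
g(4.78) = -162.04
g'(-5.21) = 42.10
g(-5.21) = -83.62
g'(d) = -10*d - 10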